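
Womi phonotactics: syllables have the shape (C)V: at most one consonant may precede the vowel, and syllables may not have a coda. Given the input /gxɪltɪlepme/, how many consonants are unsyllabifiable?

3

Under (C)V, the unsyllabifiable consonants are /g/, /l/, /p/ (no codas are permitted; onsets are limited to one consonant).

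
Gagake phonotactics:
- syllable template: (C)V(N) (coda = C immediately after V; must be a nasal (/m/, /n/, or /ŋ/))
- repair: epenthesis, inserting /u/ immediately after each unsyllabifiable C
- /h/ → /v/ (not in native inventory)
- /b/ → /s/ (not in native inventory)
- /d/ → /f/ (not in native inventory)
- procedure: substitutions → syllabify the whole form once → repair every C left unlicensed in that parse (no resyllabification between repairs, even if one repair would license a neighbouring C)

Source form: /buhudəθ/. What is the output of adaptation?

Substitution: /b/ → /s/, /h/ → /v/, /d/ → /f/, giving /suvufəθ/.
The consonants /θ/ cannot be parsed into a legal (C)V(N) syllable (only a nasal (/m/, /n/, or /ŋ/) is licensed in coda position; onsets are limited to one consonant).
Epenthesis after each stranded consonant: /θ/ → /θu/.

suvufəθu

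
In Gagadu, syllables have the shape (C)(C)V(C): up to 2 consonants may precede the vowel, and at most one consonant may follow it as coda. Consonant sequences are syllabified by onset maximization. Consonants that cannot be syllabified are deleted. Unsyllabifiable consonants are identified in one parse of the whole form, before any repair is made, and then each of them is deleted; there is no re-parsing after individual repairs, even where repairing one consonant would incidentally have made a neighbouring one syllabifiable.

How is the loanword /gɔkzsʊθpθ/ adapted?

The consonants /p/, /θ/ cannot be parsed into a legal (C)(C)V(C) syllable (at most one coda consonant is licensed; onsets may contain at most 2 consonants).
Deleting the stranded consonants removes /p/, /θ/.

gɔkzsʊθ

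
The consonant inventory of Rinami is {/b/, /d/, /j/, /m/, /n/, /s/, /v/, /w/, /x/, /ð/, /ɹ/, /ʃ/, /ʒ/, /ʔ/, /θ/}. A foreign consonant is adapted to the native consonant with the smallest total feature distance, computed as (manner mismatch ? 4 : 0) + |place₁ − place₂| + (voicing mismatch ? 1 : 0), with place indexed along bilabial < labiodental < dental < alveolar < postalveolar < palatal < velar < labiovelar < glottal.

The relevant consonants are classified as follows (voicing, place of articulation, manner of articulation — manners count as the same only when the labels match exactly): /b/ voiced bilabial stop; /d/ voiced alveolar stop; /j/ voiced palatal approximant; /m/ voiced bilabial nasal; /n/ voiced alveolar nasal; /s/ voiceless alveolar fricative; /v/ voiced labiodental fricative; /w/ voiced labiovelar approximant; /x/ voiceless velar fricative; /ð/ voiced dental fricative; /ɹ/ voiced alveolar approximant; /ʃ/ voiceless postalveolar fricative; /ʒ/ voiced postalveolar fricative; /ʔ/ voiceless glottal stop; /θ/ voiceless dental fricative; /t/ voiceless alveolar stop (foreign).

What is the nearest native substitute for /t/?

/d/ is closest: same manner (stop), place distance 0 (alveolar→alveolar), voicing differs (+1); total 1. Next closest is /b/ at distance 4.

d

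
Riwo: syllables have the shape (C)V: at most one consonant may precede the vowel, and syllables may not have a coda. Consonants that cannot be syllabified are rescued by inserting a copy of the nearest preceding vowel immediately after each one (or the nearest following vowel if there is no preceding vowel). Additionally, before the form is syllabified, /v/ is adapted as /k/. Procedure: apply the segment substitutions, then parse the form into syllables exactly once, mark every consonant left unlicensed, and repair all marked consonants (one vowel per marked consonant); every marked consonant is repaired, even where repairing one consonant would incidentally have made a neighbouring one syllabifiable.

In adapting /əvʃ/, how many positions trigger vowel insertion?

After substitution the input is /əkʃ/.
The unsyllabifiable consonants are /k/, /ʃ/; each receives one epenthetic vowel.

2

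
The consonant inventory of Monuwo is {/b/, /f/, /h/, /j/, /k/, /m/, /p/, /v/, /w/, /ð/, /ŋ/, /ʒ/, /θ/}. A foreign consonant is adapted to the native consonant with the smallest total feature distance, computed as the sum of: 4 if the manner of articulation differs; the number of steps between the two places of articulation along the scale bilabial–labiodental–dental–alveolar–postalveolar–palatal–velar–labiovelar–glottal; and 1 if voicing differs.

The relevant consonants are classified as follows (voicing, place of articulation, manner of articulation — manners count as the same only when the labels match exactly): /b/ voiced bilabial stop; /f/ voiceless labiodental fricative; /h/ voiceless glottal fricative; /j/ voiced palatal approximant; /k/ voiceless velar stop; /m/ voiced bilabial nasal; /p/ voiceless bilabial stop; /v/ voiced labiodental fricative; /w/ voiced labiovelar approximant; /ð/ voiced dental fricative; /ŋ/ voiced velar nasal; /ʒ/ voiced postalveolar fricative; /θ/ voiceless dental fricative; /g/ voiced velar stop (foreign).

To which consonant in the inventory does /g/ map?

/k/ is closest: same manner (stop), place distance 0 (velar→velar), voicing differs (+1); total 1. Next closest is /ŋ/ at distance 4.

k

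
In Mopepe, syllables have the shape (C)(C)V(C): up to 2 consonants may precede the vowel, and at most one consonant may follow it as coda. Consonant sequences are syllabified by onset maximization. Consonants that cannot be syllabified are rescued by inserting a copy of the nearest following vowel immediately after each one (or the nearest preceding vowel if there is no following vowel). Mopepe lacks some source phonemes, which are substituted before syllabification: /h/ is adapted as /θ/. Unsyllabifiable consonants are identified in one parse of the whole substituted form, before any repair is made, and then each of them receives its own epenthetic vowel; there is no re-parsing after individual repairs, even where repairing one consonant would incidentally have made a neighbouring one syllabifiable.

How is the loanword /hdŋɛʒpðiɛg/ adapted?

Substitution: /h/ → /θ/, giving /θdŋɛʒpðiɛg/.
The consonants /θ/ cannot be parsed into a legal (C)(C)V(C) syllable (at most one coda consonant is licensed; onsets may contain at most 2 consonants).
Each unlicensed consonant becomes the onset of a new syllable: /θ/ → /θɛ/.

θɛdŋɛʒpðiɛg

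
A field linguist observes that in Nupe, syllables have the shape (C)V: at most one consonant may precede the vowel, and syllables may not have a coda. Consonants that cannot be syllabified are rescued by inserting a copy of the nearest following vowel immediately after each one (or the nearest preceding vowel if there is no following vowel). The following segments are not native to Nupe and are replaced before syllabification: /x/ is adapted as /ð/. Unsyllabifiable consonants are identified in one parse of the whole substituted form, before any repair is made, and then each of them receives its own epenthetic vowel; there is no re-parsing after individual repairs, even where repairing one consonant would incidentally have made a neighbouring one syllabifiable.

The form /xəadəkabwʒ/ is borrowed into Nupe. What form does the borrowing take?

ðəadəkabawaʒa

Substitution: /x/ → /ð/, giving /ðəadəkabwʒ/.
Under (C)V, the unsyllabifiable consonants are /b/, /w/, /ʒ/ (no codas are permitted; onsets are limited to one consonant).
Inserting the epenthetic vowel yields /b/ → /ba/, /w/ → /wa/, /ʒ/ → /ʒa/.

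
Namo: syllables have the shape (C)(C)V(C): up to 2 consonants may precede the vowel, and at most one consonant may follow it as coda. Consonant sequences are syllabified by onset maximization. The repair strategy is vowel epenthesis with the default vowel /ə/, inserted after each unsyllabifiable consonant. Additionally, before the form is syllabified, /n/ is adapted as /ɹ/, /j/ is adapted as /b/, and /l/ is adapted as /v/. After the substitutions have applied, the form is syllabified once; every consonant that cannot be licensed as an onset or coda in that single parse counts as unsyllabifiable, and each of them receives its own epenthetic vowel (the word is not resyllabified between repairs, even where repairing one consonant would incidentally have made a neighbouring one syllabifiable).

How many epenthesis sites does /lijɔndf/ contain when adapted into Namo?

After substitution the input is /vibɔɹdf/.
The unsyllabifiable consonants are /d/, /f/; each receives one epenthetic vowel.

2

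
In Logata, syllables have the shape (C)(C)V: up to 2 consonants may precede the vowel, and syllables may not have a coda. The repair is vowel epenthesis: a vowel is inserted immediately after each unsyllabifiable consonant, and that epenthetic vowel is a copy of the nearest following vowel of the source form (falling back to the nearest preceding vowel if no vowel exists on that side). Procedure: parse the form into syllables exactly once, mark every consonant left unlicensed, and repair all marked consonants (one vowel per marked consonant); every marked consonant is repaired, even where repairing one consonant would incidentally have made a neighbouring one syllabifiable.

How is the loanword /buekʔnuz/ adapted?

Under (C)(C)V, the unsyllabifiable consonants are /k/, /z/ (no codas are permitted; onsets may contain at most 2 consonants).
Each unlicensed consonant becomes the onset of a new syllable: /k/ → /ku/, /z/ → /zu/.

buekuʔnuzu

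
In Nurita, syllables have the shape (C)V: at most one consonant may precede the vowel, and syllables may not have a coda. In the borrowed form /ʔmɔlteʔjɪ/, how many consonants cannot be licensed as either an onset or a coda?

3

Under (C)V, the unsyllabifiable consonants are /ʔ/, /l/, /ʔ/ (no codas are permitted; onsets are limited to one consonant).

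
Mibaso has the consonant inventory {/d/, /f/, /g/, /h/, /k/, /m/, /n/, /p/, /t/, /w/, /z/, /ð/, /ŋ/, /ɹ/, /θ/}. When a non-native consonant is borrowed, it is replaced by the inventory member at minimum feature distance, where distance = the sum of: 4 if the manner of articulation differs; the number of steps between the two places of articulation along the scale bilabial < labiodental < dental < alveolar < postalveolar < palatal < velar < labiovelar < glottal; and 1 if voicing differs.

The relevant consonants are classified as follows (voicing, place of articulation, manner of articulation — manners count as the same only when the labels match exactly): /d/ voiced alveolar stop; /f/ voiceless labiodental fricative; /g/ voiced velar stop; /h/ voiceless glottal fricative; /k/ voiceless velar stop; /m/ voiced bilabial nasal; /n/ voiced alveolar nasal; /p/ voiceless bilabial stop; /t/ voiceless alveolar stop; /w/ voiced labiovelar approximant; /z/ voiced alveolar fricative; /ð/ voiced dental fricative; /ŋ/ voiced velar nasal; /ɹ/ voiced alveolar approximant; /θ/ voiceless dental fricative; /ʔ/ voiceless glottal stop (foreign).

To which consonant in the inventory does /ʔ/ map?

k

/k/ is closest: same manner (stop), place distance 2 (glottal→velar), same voicing; total 2. Next closest is /g/ at distance 3.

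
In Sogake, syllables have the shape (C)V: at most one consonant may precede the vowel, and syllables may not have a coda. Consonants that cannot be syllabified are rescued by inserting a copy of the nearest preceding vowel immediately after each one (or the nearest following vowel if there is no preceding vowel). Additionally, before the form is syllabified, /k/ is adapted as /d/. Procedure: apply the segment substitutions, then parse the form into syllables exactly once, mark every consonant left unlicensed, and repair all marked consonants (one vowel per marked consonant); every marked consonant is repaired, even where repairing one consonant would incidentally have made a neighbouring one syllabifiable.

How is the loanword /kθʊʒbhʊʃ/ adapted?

dʊθʊʒʊbʊhʊʃʊ

Substitution: /k/ → /d/, giving /dθʊʒbhʊʃ/.
Syllabifying with onset maximization leaves /d/, /ʒ/, /b/, /ʃ/ stranded (no codas are permitted; onsets are limited to one consonant).
Epenthesis after each stranded consonant: /d/ → /dʊ/, /ʒ/ → /ʒʊ/, /b/ → /bʊ/, /ʃ/ → /ʃʊ/.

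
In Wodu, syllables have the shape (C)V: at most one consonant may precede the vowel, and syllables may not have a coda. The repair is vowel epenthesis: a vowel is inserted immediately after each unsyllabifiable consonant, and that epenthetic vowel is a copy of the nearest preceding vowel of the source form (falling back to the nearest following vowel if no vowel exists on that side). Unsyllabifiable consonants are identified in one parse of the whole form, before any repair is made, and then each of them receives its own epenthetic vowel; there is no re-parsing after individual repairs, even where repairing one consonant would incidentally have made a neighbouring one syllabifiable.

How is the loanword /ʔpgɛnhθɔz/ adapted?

Under (C)V, the unsyllabifiable consonants are /ʔ/, /p/, /n/, /h/, /z/ (no codas are permitted; onsets are limited to one consonant).
Epenthesis after each stranded consonant: /ʔ/ → /ʔɛ/, /p/ → /pɛ/, /n/ → /nɛ/, /h/ → /hɛ/, /z/ → /zɔ/.

ʔɛpɛgɛnɛhɛθɔzɔ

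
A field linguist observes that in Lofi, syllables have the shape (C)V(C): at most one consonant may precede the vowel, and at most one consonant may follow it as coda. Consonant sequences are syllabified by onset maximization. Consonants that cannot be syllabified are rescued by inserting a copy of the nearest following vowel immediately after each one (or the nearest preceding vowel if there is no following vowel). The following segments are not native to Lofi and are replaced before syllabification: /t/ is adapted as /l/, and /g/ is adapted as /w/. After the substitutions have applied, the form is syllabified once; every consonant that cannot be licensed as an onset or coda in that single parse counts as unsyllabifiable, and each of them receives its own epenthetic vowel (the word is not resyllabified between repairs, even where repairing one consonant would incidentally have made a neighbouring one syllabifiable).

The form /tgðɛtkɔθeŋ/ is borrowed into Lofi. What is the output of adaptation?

lɛwɛðɛlkɔθeŋ

Substitution: /t/ → /l/, /g/ → /w/, giving /lwðɛlkɔθeŋ/.
The consonants /l/, /w/ cannot be parsed into a legal (C)V(C) syllable (at most one coda consonant is licensed; onsets are limited to one consonant).
Epenthesis after each stranded consonant: /l/ → /lɛ/, /w/ → /wɛ/.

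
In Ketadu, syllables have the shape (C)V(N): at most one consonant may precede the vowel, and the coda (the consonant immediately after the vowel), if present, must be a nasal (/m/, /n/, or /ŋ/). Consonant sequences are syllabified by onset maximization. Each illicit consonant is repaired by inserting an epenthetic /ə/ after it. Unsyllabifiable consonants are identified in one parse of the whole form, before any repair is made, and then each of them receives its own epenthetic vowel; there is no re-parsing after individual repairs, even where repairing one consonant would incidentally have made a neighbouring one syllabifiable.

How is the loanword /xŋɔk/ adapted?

xəŋɔkə

Under (C)V(N), the unsyllabifiable consonants are /x/, /k/ (only a nasal (/m/, /n/, or /ŋ/) is licensed in coda position; onsets are limited to one consonant).
Each unlicensed consonant becomes the onset of a new syllable: /x/ → /xə/, /k/ → /kə/.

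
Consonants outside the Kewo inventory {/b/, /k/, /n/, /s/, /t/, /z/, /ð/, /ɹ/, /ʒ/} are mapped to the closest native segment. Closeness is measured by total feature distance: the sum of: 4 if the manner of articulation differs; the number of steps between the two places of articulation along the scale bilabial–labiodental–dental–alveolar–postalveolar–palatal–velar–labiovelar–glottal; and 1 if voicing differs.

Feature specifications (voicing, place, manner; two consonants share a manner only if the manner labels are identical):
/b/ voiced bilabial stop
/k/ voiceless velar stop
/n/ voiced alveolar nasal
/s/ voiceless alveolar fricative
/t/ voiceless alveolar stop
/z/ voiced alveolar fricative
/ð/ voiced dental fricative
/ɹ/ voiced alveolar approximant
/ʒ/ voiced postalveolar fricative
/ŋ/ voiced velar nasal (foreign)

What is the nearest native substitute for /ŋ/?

n

/n/ is closest: same manner (nasal), place distance 3 (velar→alveolar), same voicing; total 3. Next closest is /k/ at distance 5.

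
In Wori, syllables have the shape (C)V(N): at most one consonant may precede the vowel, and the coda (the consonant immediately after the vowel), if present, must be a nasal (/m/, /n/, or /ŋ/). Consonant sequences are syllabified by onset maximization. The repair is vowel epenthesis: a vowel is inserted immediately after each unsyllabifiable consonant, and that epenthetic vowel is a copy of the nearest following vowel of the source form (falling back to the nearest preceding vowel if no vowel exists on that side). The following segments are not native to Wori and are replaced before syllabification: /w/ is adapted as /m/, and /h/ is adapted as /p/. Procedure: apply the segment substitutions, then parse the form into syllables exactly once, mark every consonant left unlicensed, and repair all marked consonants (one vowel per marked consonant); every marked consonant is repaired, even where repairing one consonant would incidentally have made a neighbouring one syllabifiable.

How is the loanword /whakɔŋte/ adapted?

Substitution: /w/ → /m/, /h/ → /p/, giving /mpakɔŋte/.
The consonants /m/ cannot be parsed into a legal (C)V(N) syllable (only a nasal (/m/, /n/, or /ŋ/) is licensed in coda position; onsets are limited to one consonant).
Each unlicensed consonant becomes the onset of a new syllable: /m/ → /ma/.

mapakɔŋte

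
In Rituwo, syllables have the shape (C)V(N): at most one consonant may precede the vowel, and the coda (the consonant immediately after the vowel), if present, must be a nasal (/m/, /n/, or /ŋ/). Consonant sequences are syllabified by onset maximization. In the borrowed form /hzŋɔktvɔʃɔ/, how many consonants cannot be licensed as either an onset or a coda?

The consonants /h/, /z/, /k/, /t/ cannot be parsed into a legal (C)V(N) syllable (only a nasal (/m/, /n/, or /ŋ/) is licensed in coda position; onsets are limited to one consonant).

4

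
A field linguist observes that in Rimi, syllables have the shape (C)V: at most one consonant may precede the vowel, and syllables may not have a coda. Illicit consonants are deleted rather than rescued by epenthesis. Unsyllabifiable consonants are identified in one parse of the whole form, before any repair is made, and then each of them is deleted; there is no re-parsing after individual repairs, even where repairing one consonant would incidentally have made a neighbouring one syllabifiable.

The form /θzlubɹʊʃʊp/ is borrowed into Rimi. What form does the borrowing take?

luɹʊʃʊ

The consonants /θ/, /z/, /b/, /p/ cannot be parsed into a legal (C)V syllable (no codas are permitted; onsets are limited to one consonant).
Each unlicensed consonant is deleted: /θ/, /z/, /b/, /p/.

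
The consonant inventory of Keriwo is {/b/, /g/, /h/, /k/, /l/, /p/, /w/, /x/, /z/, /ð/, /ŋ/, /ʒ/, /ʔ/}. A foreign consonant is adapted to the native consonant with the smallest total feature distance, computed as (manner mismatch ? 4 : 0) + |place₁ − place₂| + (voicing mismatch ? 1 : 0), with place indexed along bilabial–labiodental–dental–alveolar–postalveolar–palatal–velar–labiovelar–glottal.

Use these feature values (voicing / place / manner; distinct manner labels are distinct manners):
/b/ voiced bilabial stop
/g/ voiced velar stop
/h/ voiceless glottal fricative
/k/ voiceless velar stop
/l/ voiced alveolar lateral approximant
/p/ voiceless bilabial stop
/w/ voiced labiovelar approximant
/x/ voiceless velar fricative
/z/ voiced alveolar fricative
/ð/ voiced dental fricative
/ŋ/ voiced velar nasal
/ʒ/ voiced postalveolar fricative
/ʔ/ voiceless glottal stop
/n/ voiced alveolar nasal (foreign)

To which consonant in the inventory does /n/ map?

ŋ

/ŋ/ is closest: same manner (nasal), place distance 3 (alveolar→velar), same voicing; total 3. Next closest is /l/ at distance 4.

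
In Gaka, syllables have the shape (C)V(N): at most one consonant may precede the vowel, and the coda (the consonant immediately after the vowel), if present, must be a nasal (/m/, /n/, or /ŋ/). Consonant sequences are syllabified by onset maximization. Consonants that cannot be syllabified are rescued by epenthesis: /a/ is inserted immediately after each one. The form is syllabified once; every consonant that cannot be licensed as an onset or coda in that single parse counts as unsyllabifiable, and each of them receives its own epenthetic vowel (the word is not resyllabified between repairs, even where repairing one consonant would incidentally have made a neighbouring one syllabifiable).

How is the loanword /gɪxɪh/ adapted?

Syllabifying with onset maximization leaves /h/ stranded (only a nasal (/m/, /n/, or /ŋ/) is licensed in coda position; onsets are limited to one consonant).
Inserting the epenthetic vowel yields /h/ → /ha/.

gɪxɪha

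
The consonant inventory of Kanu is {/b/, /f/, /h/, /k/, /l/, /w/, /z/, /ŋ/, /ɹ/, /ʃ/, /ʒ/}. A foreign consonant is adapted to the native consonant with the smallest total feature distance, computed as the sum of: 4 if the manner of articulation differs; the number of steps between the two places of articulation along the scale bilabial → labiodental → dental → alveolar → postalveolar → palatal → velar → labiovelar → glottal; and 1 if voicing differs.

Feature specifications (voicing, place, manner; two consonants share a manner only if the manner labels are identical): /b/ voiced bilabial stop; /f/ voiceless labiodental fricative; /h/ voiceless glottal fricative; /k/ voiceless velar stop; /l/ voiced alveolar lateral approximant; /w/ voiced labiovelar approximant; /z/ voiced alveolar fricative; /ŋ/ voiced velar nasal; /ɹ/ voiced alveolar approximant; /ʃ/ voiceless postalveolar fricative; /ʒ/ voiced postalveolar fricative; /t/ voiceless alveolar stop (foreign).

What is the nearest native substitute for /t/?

/k/ is closest: same manner (stop), place distance 3 (alveolar→velar), same voicing; total 3. Next closest is /b/ at distance 4.

k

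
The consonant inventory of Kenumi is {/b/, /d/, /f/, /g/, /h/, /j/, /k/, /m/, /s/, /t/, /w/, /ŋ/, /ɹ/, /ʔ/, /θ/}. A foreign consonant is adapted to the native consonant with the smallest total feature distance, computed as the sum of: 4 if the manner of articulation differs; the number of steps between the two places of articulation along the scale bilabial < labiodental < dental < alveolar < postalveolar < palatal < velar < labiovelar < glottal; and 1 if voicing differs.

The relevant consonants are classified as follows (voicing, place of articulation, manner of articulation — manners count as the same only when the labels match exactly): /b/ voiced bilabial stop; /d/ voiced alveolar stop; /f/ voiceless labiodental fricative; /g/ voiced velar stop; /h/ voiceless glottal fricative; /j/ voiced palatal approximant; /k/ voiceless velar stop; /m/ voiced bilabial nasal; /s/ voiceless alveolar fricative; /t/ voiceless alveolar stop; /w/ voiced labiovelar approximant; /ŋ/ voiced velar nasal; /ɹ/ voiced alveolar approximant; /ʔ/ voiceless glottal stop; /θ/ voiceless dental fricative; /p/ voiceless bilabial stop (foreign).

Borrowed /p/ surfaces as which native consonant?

/b/ is closest: same manner (stop), place distance 0 (bilabial→bilabial), voicing differs (+1); total 1. Next closest is /t/ at distance 3.

b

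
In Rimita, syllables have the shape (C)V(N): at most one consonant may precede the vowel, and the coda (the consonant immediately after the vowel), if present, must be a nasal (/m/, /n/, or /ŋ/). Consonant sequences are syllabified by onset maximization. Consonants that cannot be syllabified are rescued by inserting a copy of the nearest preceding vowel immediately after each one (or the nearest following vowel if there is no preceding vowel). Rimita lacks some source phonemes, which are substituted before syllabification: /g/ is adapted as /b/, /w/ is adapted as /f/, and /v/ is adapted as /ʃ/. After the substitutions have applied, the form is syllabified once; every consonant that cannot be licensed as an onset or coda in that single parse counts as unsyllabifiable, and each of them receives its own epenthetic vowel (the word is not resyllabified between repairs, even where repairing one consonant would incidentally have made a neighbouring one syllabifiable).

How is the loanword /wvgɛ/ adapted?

fɛʃɛbɛ

Substitution: /w/ → /f/, /v/ → /ʃ/, /g/ → /b/, giving /fʃbɛ/.
Syllabifying with onset maximization leaves /f/, /ʃ/ stranded (only a nasal (/m/, /n/, or /ŋ/) is licensed in coda position; onsets are limited to one consonant).
Inserting the epenthetic vowel yields /f/ → /fɛ/, /ʃ/ → /ʃɛ/.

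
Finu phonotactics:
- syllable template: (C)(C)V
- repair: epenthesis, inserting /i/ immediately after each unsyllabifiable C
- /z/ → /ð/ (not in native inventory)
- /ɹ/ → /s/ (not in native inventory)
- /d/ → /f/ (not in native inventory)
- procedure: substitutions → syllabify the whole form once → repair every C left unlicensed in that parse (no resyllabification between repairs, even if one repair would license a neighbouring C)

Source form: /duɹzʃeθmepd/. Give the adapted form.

fusiðʃeθmepifi

Substitution: /d/ → /f/, /ɹ/ → /s/, /z/ → /ð/, giving /fusðʃeθmepf/.
Syllabifying with onset maximization leaves /s/, /p/, /f/ stranded (no codas are permitted; onsets may contain at most 2 consonants).
Inserting the epenthetic vowel yields /s/ → /si/, /p/ → /pi/, /f/ → /fi/.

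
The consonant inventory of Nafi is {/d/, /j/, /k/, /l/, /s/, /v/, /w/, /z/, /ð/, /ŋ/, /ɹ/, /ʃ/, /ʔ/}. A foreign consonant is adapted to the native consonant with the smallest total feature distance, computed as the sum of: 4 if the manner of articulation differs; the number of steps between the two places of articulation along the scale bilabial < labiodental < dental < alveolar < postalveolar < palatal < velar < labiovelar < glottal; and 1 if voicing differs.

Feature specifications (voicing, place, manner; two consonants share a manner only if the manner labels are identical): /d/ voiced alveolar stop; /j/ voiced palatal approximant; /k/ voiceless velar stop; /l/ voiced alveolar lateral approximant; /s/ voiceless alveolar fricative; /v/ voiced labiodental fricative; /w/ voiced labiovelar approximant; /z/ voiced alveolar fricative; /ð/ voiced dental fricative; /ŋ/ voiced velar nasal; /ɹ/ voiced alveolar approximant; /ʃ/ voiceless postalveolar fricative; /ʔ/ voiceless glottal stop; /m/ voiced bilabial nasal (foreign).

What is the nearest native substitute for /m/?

v

/v/ is closest: manner differs (nasal→fricative, +4), place distance 1 (bilabial→labiodental), same voicing; total 5. Next closest is /ð/ at distance 6.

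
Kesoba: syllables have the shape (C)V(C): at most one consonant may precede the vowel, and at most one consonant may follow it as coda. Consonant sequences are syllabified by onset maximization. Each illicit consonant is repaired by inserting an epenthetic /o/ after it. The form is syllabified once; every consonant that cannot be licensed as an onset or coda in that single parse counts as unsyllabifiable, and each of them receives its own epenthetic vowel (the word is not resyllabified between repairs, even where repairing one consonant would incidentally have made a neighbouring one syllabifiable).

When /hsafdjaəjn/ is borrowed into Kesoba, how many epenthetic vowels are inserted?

The unsyllabifiable consonants are /h/, /d/, /n/; each receives one epenthetic vowel.

3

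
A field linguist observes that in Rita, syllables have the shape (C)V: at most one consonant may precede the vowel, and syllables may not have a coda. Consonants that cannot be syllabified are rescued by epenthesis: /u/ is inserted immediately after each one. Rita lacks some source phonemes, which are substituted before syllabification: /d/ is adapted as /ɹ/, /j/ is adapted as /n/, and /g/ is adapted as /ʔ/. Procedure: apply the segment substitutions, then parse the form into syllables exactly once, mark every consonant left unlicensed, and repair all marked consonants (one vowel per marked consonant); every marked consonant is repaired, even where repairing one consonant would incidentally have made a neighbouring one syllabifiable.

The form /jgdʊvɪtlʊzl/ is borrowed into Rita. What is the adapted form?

Substitution: /j/ → /n/, /g/ → /ʔ/, /d/ → /ɹ/, giving /nʔɹʊvɪtlʊzl/.
The consonants /n/, /ʔ/, /t/, /z/, /l/ cannot be parsed into a legal (C)V syllable (no codas are permitted; onsets are limited to one consonant).
Each unlicensed consonant becomes the onset of a new syllable: /n/ → /nu/, /ʔ/ → /ʔu/, /t/ → /tu/, /z/ → /zu/, /l/ → /lu/.

nuʔuɹʊvɪtulʊzulu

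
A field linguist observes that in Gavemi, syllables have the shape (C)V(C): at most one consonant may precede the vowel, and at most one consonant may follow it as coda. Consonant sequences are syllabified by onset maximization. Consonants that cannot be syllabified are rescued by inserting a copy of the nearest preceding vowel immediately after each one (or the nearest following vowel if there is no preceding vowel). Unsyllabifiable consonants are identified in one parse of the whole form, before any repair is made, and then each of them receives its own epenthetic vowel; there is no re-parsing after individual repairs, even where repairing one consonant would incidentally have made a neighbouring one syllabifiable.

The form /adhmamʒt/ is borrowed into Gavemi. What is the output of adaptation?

adhamamʒata

Under (C)V(C), the unsyllabifiable consonants are /h/, /ʒ/, /t/ (at most one coda consonant is licensed; onsets are limited to one consonant).
Epenthesis after each stranded consonant: /h/ → /ha/, /ʒ/ → /ʒa/, /t/ → /ta/.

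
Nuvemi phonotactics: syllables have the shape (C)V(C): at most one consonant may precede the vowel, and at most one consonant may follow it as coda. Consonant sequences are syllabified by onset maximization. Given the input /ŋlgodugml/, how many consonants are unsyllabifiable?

Under (C)V(C), the unsyllabifiable consonants are /ŋ/, /l/, /m/, /l/ (at most one coda consonant is licensed; onsets are limited to one consonant).

4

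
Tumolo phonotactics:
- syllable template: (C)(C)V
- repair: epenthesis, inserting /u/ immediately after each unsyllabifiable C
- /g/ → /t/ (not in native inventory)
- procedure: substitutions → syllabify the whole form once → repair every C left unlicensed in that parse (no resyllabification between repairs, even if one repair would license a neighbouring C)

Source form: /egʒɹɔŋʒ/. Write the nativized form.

Substitution: /g/ → /t/, giving /etʒɹɔŋʒ/.
The consonants /t/, /ŋ/, /ʒ/ cannot be parsed into a legal (C)(C)V syllable (no codas are permitted; onsets may contain at most 2 consonants).
Inserting the epenthetic vowel yields /t/ → /tu/, /ŋ/ → /ŋu/, /ʒ/ → /ʒu/.

etuʒɹɔŋuʒu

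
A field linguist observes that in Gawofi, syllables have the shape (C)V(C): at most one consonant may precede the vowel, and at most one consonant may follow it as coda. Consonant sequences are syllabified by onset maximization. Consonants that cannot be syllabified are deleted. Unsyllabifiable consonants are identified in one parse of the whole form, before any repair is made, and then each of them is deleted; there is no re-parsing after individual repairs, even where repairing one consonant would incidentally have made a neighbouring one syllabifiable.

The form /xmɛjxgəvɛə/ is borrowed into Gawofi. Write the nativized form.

The consonants /x/, /x/ cannot be parsed into a legal (C)V(C) syllable (at most one coda consonant is licensed; onsets are limited to one consonant).
Deletion applies to /x/, /x/.

mɛjgəvɛə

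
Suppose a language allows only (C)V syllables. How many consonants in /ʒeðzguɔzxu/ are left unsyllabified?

3

Under (C)V, the unsyllabifiable consonants are /ð/, /z/, /z/ (no codas are permitted; onsets are limited to one consonant).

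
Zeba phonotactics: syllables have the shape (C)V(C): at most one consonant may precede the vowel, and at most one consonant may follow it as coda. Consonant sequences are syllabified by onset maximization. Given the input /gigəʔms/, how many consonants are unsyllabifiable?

Under (C)V(C), the unsyllabifiable consonants are /m/, /s/ (at most one coda consonant is licensed; onsets are limited to one consonant).

2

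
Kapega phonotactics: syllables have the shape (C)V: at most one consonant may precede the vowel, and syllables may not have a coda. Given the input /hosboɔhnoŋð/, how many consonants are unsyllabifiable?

4

Under (C)V, the unsyllabifiable consonants are /s/, /h/, /ŋ/, /ð/ (no codas are permitted; onsets are limited to one consonant).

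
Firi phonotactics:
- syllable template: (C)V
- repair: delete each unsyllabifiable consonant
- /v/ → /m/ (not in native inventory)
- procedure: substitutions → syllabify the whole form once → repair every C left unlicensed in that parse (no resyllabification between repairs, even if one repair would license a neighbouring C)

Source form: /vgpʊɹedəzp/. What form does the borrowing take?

pʊɹedə

Substitution: /v/ → /m/, giving /mgpʊɹedəzp/.
The consonants /m/, /g/, /z/, /p/ cannot be parsed into a legal (C)V syllable (no codas are permitted; onsets are limited to one consonant).
Deletion applies to /m/, /g/, /z/, /p/.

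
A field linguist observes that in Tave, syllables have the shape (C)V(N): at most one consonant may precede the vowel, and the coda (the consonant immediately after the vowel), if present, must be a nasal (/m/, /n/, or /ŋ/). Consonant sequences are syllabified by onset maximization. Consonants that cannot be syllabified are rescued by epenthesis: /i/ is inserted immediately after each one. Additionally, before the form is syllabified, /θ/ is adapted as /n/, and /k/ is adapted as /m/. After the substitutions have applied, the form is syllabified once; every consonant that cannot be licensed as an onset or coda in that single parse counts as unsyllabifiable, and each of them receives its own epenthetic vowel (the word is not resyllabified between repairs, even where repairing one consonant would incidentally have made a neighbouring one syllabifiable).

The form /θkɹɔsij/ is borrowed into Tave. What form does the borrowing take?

Substitution: /θ/ → /n/, /k/ → /m/, giving /nmɹɔsij/.
Syllabifying with onset maximization leaves /n/, /m/, /j/ stranded (only a nasal (/m/, /n/, or /ŋ/) is licensed in coda position; onsets are limited to one consonant).
Inserting the epenthetic vowel yields /n/ → /ni/, /m/ → /mi/, /j/ → /ji/.

nimiɹɔsiji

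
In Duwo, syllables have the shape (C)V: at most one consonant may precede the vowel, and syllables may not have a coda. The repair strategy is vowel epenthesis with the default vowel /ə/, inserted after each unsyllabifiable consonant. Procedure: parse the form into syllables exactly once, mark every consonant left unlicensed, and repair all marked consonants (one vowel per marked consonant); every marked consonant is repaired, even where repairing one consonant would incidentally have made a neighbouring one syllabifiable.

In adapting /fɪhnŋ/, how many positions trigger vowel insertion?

The unsyllabifiable consonants are /h/, /n/, /ŋ/; each receives one epenthetic vowel.

3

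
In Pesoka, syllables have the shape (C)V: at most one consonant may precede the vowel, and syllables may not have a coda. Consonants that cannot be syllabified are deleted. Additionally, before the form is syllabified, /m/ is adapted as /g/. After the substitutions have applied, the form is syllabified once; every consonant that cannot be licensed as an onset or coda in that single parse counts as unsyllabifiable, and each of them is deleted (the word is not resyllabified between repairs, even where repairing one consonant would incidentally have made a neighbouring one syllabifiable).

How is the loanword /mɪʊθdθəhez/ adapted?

gɪʊθəhe

Substitution: /m/ → /g/, giving /gɪʊθdθəhez/.
The consonants /θ/, /d/, /z/ cannot be parsed into a legal (C)V syllable (no codas are permitted; onsets are limited to one consonant).
Deleting the stranded consonants removes /θ/, /d/, /z/.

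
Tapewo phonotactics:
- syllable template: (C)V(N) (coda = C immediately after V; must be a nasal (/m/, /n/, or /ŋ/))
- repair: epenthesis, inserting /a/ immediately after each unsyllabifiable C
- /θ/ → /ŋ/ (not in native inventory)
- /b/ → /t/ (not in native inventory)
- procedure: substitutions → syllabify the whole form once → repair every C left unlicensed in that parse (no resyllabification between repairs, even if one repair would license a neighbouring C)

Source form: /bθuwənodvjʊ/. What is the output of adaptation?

Substitution: /b/ → /t/, /θ/ → /ŋ/, giving /tŋuwənodvjʊ/.
Under (C)V(N), the unsyllabifiable consonants are /t/, /d/, /v/ (only a nasal (/m/, /n/, or /ŋ/) is licensed in coda position; onsets are limited to one consonant).
Inserting the epenthetic vowel yields /t/ → /ta/, /d/ → /da/, /v/ → /va/.

taŋuwənodavajʊ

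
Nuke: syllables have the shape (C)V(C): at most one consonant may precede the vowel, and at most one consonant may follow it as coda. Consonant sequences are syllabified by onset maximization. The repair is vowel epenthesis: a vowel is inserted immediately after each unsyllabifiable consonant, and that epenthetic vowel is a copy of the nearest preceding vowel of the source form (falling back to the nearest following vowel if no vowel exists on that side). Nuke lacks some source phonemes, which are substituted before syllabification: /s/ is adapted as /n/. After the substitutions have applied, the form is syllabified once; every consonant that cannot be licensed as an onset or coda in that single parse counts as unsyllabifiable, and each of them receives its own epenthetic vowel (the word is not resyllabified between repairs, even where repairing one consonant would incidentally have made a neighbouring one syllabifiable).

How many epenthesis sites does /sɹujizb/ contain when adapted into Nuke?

After substitution the input is /nɹujizb/.
The unsyllabifiable consonants are /n/, /b/; each receives one epenthetic vowel.

2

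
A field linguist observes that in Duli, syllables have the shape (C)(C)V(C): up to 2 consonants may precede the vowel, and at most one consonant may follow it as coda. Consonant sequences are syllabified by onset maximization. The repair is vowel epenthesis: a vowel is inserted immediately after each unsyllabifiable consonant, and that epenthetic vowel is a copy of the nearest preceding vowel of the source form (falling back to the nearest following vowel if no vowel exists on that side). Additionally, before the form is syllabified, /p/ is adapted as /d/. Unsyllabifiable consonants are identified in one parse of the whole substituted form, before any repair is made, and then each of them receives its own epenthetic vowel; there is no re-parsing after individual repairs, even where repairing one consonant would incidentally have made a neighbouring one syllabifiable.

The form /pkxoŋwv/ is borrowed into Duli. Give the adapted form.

dokxoŋwovo

Substitution: /p/ → /d/, giving /dkxoŋwv/.
Syllabifying with onset maximization leaves /d/, /w/, /v/ stranded (at most one coda consonant is licensed; onsets may contain at most 2 consonants).
Inserting the epenthetic vowel yields /d/ → /do/, /w/ → /wo/, /v/ → /vo/.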